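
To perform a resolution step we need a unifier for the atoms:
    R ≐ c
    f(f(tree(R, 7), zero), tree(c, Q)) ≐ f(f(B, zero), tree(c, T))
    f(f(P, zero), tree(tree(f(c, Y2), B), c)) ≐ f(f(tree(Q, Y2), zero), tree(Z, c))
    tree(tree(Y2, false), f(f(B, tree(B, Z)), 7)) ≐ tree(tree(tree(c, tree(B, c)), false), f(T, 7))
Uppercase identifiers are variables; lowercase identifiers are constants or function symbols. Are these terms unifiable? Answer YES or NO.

YES

Bind R := c; substituting into the one remaining equation that mentions R gives: f(f(tree(c, 7), zero), tree(c, Q)) ≐ f(f(B, zero), tree(c, T)).
Decompose f/2: f(tree(c, 7), zero) ≐ f(B, zero),  tree(c, Q) ≐ tree(c, T).
Decompose f/2: tree(c, 7) ≐ B,  zero ≐ zero.
Bind B := tree(c, 7); substituting into the 2 remaining equations that mention B gives: f(f(P, zero), tree(tree(f(c, Y2), tree(c, 7)), c)) ≐ f(f(tree(Q, Y2), zero), tree(Z, c)),  tree(tree(Y2, false), f(f(tree(c, 7), tree(tree(c, 7), Z)), 7)) ≐ tree(tree(tree(c, tree(tree(c, 7), c)), false), f(T, 7)).
Delete trivial equation zero ≐ zero.
Decompose tree/2: c ≐ c,  Q ≐ T.
Delete trivial equation c ≐ c.
Bind Q := T; substituting into the one remaining equation that mentions Q gives: f(f(P, zero), tree(tree(f(c, Y2), tree(c, 7)), c)) ≐ f(f(tree(T, Y2), zero), tree(Z, c)).
Decompose f/2: f(P, zero) ≐ f(tree(T, Y2), zero),  tree(tree(f(c, Y2), tree(c, 7)), c) ≐ tree(Z, c).
Decompose f/2: P ≐ tree(T, Y2),  zero ≐ zero.
Bind P := tree(T, Y2); no other remaining equation mentions P.
Delete trivial equation zero ≐ zero.
Decompose tree/2: tree(f(c, Y2), tree(c, 7)) ≐ Z,  c ≐ c.
Bind Z := tree(f(c, Y2), tree(c, 7)); substituting into the one remaining equation that mentions Z gives: tree(tree(Y2, false), f(f(tree(c, 7), tree(tree(c, 7), tree(f(c, Y2), tree(c, 7)))), 7)) ≐ tree(tree(tree(c, tree(tree(c, 7), c)), false), f(T, 7)).
Delete trivial equation c ≐ c.
Decompose tree/2: tree(Y2, false) ≐ tree(tree(c, tree(tree(c, 7), c)), false),  f(f(tree(c, 7), tree(tree(c, 7), tree(f(c, Y2), tree(c, 7)))), 7) ≐ f(T, 7).
Decompose tree/2: Y2 ≐ tree(c, tree(tree(c, 7), c)),  false ≐ false.
Bind Y2 := tree(c, tree(tree(c, 7), c)); substituting into the one remaining equation that mentions Y2 gives: f(f(tree(c, 7), tree(tree(c, 7), tree(f(c, tree(c, tree(tree(c, 7), c))), tree(c, 7)))), 7) ≐ f(T, 7). Substituting into the earlier bindings gives P := tree(T, tree(c, tree(tree(c, 7), c))), Z := tree(f(c, tree(c, tree(tree(c, 7), c))), tree(c, 7)).
Delete trivial equation false ≐ false.
Decompose f/2: f(tree(c, 7), tree(tree(c, 7), tree(f(c, tree(c, tree(tree(c, 7), c))), tree(c, 7)))) ≐ T,  7 ≐ 7.
Bind T := f(tree(c, 7), tree(tree(c, 7), tree(f(c, tree(c, tree(tree(c, 7), c))), tree(c, 7)))); no other remaining equation mentions T. Substituting into the earlier bindings gives Q := f(tree(c, 7), tree(tree(c, 7), tree(f(c, tree(c, tree(tree(c, 7), c))), tree(c, 7)))), P := tree(f(tree(c, 7), tree(tree(c, 7), tree(f(c, tree(c, tree(tree(c, 7), c))), tree(c, 7)))), tree(c, tree(tree(c, 7), c))).
Delete trivial equation 7 ≐ 7.
No equations remain and no clash or occurs-check failure arose, so a unifier exists.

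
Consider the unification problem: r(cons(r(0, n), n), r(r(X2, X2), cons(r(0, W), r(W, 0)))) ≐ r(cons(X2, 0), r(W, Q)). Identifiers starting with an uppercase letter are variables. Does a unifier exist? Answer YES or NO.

NO

Decompose r/2: cons(r(0, n), n) ≐ cons(X2, 0),  r(r(X2, X2), cons(r(0, W), r(W, 0))) ≐ r(W, Q).
Decompose cons/2: r(0, n) ≐ X2,  n ≐ 0.
Bind X2 := r(0, n); substituting into the one remaining equation that mentions X2 gives: r(r(r(0, n), r(0, n)), cons(r(0, W), r(W, 0))) ≐ r(W, Q).
Clash: constants n and 0 differ; no unifier exists.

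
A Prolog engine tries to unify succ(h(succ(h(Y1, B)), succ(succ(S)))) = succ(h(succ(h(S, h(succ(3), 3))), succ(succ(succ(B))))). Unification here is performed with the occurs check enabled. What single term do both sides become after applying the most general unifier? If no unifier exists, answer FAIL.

succ(h(succ(h(succ(h(succ(3), 3)), h(succ(3), 3))), succ(succ(succ(h(succ(3), 3))))))

Decompose succ/1: h(succ(h(Y1, B)), succ(succ(S))) = h(succ(h(S, h(succ(3), 3))), succ(succ(succ(B)))).
Decompose h/2: succ(h(Y1, B)) = succ(h(S, h(succ(3), 3))),  succ(succ(S)) = succ(succ(succ(B))).
Decompose succ/1: h(Y1, B) = h(S, h(succ(3), 3)).
Decompose h/2: Y1 = S,  B = h(succ(3), 3).
Bind Y1 := S; no other remaining equation mentions Y1.
Bind B := h(succ(3), 3); substituting into the remaining equation gives: succ(succ(S)) = succ(succ(succ(h(succ(3), 3)))).
Decompose succ/1: succ(S) = succ(succ(h(succ(3), 3))).
Decompose succ/1: S = succ(h(succ(3), 3)).
Bind S := succ(h(succ(3), 3)). Substituting into the earlier binding gives Y1 := succ(h(succ(3), 3)).
Applying the MGU to either side gives succ(h(succ(h(succ(h(succ(3), 3)), h(succ(3), 3))), succ(succ(succ(h(succ(3), 3)))))).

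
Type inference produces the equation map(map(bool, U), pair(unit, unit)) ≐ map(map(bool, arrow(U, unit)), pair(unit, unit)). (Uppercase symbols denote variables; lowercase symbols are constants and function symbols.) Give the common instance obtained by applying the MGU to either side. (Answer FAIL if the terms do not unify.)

FAIL

Decompose map/2: map(bool, U) ≐ map(bool, arrow(U, unit)),  pair(unit, unit) ≐ pair(unit, unit).
Decompose map/2: bool ≐ bool,  U ≐ arrow(U, unit).
Delete trivial equation bool ≐ bool.
Occurs check fails: U occurs in arrow(U, unit); the equation U ≐ arrow(U, unit) has no finite solution.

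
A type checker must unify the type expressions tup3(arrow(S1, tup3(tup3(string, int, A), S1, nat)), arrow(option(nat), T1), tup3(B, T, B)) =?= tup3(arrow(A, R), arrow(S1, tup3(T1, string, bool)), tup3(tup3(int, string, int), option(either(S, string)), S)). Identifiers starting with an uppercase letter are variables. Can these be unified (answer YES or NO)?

NO

Decompose tup3/3: arrow(S1, tup3(tup3(string, int, A), S1, nat)) =?= arrow(A, R),  arrow(option(nat), T1) =?= arrow(S1, tup3(T1, string, bool)),  tup3(B, T, B) =?= tup3(tup3(int, string, int), option(either(S, string)), S).
Decompose arrow/2: S1 =?= A,  tup3(tup3(string, int, A), S1, nat) =?= R.
Bind S1 := A; substituting into the 2 remaining equations that mention S1 gives: tup3(tup3(string, int, A), A, nat) =?= R,  arrow(option(nat), T1) =?= arrow(A, tup3(T1, string, bool)).
Bind R := tup3(tup3(string, int, A), A, nat); no other remaining equation mentions R.
Decompose arrow/2: option(nat) =?= A,  T1 =?= tup3(T1, string, bool).
Bind A := option(nat); no other remaining equation mentions A. Substituting into the earlier bindings gives S1 := option(nat), R := tup3(tup3(string, int, option(nat)), option(nat), nat).
Occurs check fails: T1 occurs in tup3(T1, string, bool); the equation T1 =?= tup3(T1, string, bool) has no finite solution.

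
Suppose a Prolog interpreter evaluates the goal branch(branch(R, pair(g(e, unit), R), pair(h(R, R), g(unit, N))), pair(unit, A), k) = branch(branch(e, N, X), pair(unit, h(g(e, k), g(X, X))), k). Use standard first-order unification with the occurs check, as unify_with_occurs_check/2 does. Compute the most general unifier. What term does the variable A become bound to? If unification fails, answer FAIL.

h(g(e, k), g(pair(h(e, e), g(unit, pair(g(e, unit), e))), pair(h(e, e), g(unit, pair(g(e, unit), e)))))

Decompose branch/3: branch(R, pair(g(e, unit), R), pair(h(R, R), g(unit, N))) = branch(e, N, X),  pair(unit, A) = pair(unit, h(g(e, k), g(X, X))),  k = k.
Decompose branch/3: R = e,  pair(g(e, unit), R) = N,  pair(h(R, R), g(unit, N)) = X.
Bind R := e; substituting into the 2 remaining equations that mention R gives: pair(g(e, unit), e) = N,  pair(h(e, e), g(unit, N)) = X.
Bind N := pair(g(e, unit), e); substituting into the one remaining equation that mentions N gives: pair(h(e, e), g(unit, pair(g(e, unit), e))) = X.
Bind X := pair(h(e, e), g(unit, pair(g(e, unit), e))); substituting into the one remaining equation that mentions X gives: pair(unit, A) = pair(unit, h(g(e, k), g(pair(h(e, e), g(unit, pair(g(e, unit), e))), pair(h(e, e), g(unit, pair(g(e, unit), e)))))).
Decompose pair/2: unit = unit,  A = h(g(e, k), g(pair(h(e, e), g(unit, pair(g(e, unit), e))), pair(h(e, e), g(unit, pair(g(e, unit), e))))).
Delete trivial equation unit = unit.
Bind A := h(g(e, k), g(pair(h(e, e), g(unit, pair(g(e, unit), e))), pair(h(e, e), g(unit, pair(g(e, unit), e))))); no other remaining equation mentions A.
Delete trivial equation k = k.
MGU = { R -> e, N -> pair(g(e, unit), e), X -> pair(h(e, e), g(unit, pair(g(e, unit), e))), A -> h(g(e, k), g(pair(h(e, e), g(unit, pair(g(e, unit), e))), pair(h(e, e), g(unit, pair(g(e, unit), e))))) }, so A -> h(g(e, k), g(pair(h(e, e), g(unit, pair(g(e, unit), e))), pair(h(e, e), g(unit, pair(g(e, unit), e))))).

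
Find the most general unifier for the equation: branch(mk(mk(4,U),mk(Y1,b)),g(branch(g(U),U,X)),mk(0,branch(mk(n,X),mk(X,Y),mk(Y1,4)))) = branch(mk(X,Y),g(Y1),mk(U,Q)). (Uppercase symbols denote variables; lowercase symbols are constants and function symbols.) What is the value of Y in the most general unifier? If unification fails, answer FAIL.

mk(branch(g(0),0,mk(4,0)),b)

Decompose branch/3: mk(mk(4,U),mk(Y1,b)) = mk(X,Y),  g(branch(g(U),U,X)) = g(Y1),  mk(0,branch(mk(n,X),mk(X,Y),mk(Y1,4))) = mk(U,Q).
Decompose mk/2: mk(4,U) = X,  mk(Y1,b) = Y.
Bind X := mk(4,U); substituting into the 2 remaining equations that mention X gives: g(branch(g(U),U,mk(4,U))) = g(Y1),  mk(0,branch(mk(n,mk(4,U)),mk(mk(4,U),Y),mk(Y1,4))) = mk(U,Q).
Bind Y := mk(Y1,b); substituting into the one remaining equation that mentions Y gives: mk(0,branch(mk(n,mk(4,U)),mk(mk(4,U),mk(Y1,b)),mk(Y1,4))) = mk(U,Q).
Decompose g/1: branch(g(U),U,mk(4,U)) = Y1.
Bind Y1 := branch(g(U),U,mk(4,U)); substituting into the remaining equation gives: mk(0,branch(mk(n,mk(4,U)),mk(mk(4,U),mk(branch(g(U),U,mk(4,U)),b)),mk(branch(g(U),U,mk(4,U)),4))) = mk(U,Q). Substituting into the earlier binding gives Y := mk(branch(g(U),U,mk(4,U)),b).
Decompose mk/2: 0 = U,  branch(mk(n,mk(4,U)),mk(mk(4,U),mk(branch(g(U),U,mk(4,U)),b)),mk(branch(g(U),U,mk(4,U)),4)) = Q.
Bind U := 0; substituting into the remaining equation gives: branch(mk(n,mk(4,0)),mk(mk(4,0),mk(branch(g(0),0,mk(4,0)),b)),mk(branch(g(0),0,mk(4,0)),4)) = Q. Substituting into the earlier bindings gives X := mk(4,0), Y := mk(branch(g(0),0,mk(4,0)),b), Y1 := branch(g(0),0,mk(4,0)).
Bind Q := branch(mk(n,mk(4,0)),mk(mk(4,0),mk(branch(g(0),0,mk(4,0)),b)),mk(branch(g(0),0,mk(4,0)),4)).
MGU = { X := mk(4,0), Y := mk(branch(g(0),0,mk(4,0)),b), Y1 := branch(g(0),0,mk(4,0)), U := 0, Q := branch(mk(n,mk(4,0)),mk(mk(4,0),mk(branch(g(0),0,mk(4,0)),b)),mk(branch(g(0),0,mk(4,0)),4)) }, so Y := mk(branch(g(0),0,mk(4,0)),b).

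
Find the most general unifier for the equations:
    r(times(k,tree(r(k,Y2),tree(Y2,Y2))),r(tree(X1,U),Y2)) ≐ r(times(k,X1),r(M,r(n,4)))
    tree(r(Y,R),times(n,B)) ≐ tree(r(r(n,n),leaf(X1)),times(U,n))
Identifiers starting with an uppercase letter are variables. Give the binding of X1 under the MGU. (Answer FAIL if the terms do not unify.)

Decompose r/2: times(k,tree(r(k,Y2),tree(Y2,Y2))) ≐ times(k,X1),  r(tree(X1,U),Y2) ≐ r(M,r(n,4)).
Decompose times/2: k ≐ k,  tree(r(k,Y2),tree(Y2,Y2)) ≐ X1.
Delete trivial equation k ≐ k.
Bind X1 := tree(r(k,Y2),tree(Y2,Y2)); substituting into the remaining equations gives: r(tree(tree(r(k,Y2),tree(Y2,Y2)),U),Y2) ≐ r(M,r(n,4)),  tree(r(Y,R),times(n,B)) ≐ tree(r(r(n,n),leaf(tree(r(k,Y2),tree(Y2,Y2)))),times(U,n)).
Decompose r/2: tree(tree(r(k,Y2),tree(Y2,Y2)),U) ≐ M,  Y2 ≐ r(n,4).
Bind M := tree(tree(r(k,Y2),tree(Y2,Y2)),U); no other remaining equation mentions M.
Bind Y2 := r(n,4); substituting into the remaining equation gives: tree(r(Y,R),times(n,B)) ≐ tree(r(r(n,n),leaf(tree(r(k,r(n,4)),tree(r(n,4),r(n,4))))),times(U,n)). Substituting into the earlier bindings gives X1 := tree(r(k,r(n,4)),tree(r(n,4),r(n,4))), M := tree(tree(r(k,r(n,4)),tree(r(n,4),r(n,4))),U).
Decompose tree/2: r(Y,R) ≐ r(r(n,n),leaf(tree(r(k,r(n,4)),tree(r(n,4),r(n,4))))),  times(n,B) ≐ times(U,n).
Decompose r/2: Y ≐ r(n,n),  R ≐ leaf(tree(r(k,r(n,4)),tree(r(n,4),r(n,4)))).
Bind Y := r(n,n); no other remaining equation mentions Y.
Bind R := leaf(tree(r(k,r(n,4)),tree(r(n,4),r(n,4)))); no other remaining equation mentions R.
Decompose times/2: n ≐ U,  B ≐ n.
Bind U := n; no other remaining equation mentions U. Substituting into the earlier binding gives M := tree(tree(r(k,r(n,4)),tree(r(n,4),r(n,4))),n).
Bind B := n.
MGU = { X1 := tree(r(k,r(n,4)),tree(r(n,4),r(n,4))), M := tree(tree(r(k,r(n,4)),tree(r(n,4),r(n,4))),n), Y2 := r(n,4), Y := r(n,n), R := leaf(tree(r(k,r(n,4)),tree(r(n,4),r(n,4)))), U := n, B := n }, so X1 := tree(r(k,r(n,4)),tree(r(n,4),r(n,4))).

tree(r(k,r(n,4)),tree(r(n,4),r(n,4)))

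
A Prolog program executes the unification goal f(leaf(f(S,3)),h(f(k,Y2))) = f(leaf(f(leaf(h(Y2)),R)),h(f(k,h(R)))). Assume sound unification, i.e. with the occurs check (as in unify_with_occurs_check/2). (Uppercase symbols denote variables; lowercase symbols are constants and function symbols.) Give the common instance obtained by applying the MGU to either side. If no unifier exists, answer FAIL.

f(leaf(f(leaf(h(h(3))),3)),h(f(k,h(3))))

Decompose f/2: leaf(f(S,3)) = leaf(f(leaf(h(Y2)),R)),  h(f(k,Y2)) = h(f(k,h(R))).
Decompose leaf/1: f(S,3) = f(leaf(h(Y2)),R).
Decompose f/2: S = leaf(h(Y2)),  3 = R.
Bind S := leaf(h(Y2)); no other remaining equation mentions S.
Bind R := 3; substituting into the remaining equation gives: h(f(k,Y2)) = h(f(k,h(3))).
Decompose h/1: f(k,Y2) = f(k,h(3)).
Decompose f/2: k = k,  Y2 = h(3).
Delete trivial equation k = k.
Bind Y2 := h(3). Substituting into the earlier binding gives S := leaf(h(h(3))).
Applying the MGU to either side gives f(leaf(f(leaf(h(h(3))),3)),h(f(k,h(3)))).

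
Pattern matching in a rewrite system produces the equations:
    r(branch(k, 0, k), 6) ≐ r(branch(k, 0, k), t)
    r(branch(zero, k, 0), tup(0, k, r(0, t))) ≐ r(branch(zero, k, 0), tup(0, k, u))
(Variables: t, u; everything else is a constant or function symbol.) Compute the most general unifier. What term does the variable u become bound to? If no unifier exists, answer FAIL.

r(0, 6)

Decompose r/2: branch(k, 0, k) ≐ branch(k, 0, k),  6 ≐ t.
Delete trivial equation branch(k, 0, k) ≐ branch(k, 0, k).
Bind t := 6; substituting into the remaining equation gives: r(branch(zero, k, 0), tup(0, k, r(0, 6))) ≐ r(branch(zero, k, 0), tup(0, k, u)).
Decompose r/2: branch(zero, k, 0) ≐ branch(zero, k, 0),  tup(0, k, r(0, 6)) ≐ tup(0, k, u).
Delete trivial equation branch(zero, k, 0) ≐ branch(zero, k, 0).
Decompose tup/3: 0 ≐ 0,  k ≐ k,  r(0, 6) ≐ u.
Delete trivial equation 0 ≐ 0.
Delete trivial equation k ≐ k.
Bind u := r(0, 6).
MGU = { t ↦ 6, u ↦ r(0, 6) }, so u ↦ r(0, 6).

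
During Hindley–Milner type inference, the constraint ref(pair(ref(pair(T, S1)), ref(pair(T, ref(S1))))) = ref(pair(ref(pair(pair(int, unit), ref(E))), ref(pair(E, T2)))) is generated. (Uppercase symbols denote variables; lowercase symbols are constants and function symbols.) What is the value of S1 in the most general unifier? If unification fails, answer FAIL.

Decompose ref/1: pair(ref(pair(T, S1)), ref(pair(T, ref(S1)))) = pair(ref(pair(pair(int, unit), ref(E))), ref(pair(E, T2))).
Decompose pair/2: ref(pair(T, S1)) = ref(pair(pair(int, unit), ref(E))),  ref(pair(T, ref(S1))) = ref(pair(E, T2)).
Decompose ref/1: pair(T, S1) = pair(pair(int, unit), ref(E)).
Decompose pair/2: T = pair(int, unit),  S1 = ref(E).
Bind T := pair(int, unit); substituting into the one remaining equation that mentions T gives: ref(pair(pair(int, unit), ref(S1))) = ref(pair(E, T2)).
Bind S1 := ref(E); substituting into the remaining equation gives: ref(pair(pair(int, unit), ref(ref(E)))) = ref(pair(E, T2)).
Decompose ref/1: pair(pair(int, unit), ref(ref(E))) = pair(E, T2).
Decompose pair/2: pair(int, unit) = E,  ref(ref(E)) = T2.
Bind E := pair(int, unit); substituting into the remaining equation gives: ref(ref(pair(int, unit))) = T2. Substituting into the earlier binding gives S1 := ref(pair(int, unit)).
Bind T2 := ref(ref(pair(int, unit))).
MGU = { T := pair(int, unit), S1 := ref(pair(int, unit)), E := pair(int, unit), T2 := ref(ref(pair(int, unit))) }, so S1 := ref(pair(int, unit)).

ref(pair(int, unit))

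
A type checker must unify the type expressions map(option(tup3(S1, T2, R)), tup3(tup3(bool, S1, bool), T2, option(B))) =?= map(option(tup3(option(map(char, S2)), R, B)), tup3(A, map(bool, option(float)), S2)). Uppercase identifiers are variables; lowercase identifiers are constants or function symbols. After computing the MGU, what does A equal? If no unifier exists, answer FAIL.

Decompose map/2: option(tup3(S1, T2, R)) =?= option(tup3(option(map(char, S2)), R, B)),  tup3(tup3(bool, S1, bool), T2, option(B)) =?= tup3(A, map(bool, option(float)), S2).
Decompose option/1: tup3(S1, T2, R) =?= tup3(option(map(char, S2)), R, B).
Decompose tup3/3: S1 =?= option(map(char, S2)),  T2 =?= R,  R =?= B.
Bind S1 := option(map(char, S2)); substituting into the one remaining equation that mentions S1 gives: tup3(tup3(bool, option(map(char, S2)), bool), T2, option(B)) =?= tup3(A, map(bool, option(float)), S2).
Bind T2 := R; substituting into the one remaining equation that mentions T2 gives: tup3(tup3(bool, option(map(char, S2)), bool), R, option(B)) =?= tup3(A, map(bool, option(float)), S2).
Bind R := B; substituting into the remaining equation gives: tup3(tup3(bool, option(map(char, S2)), bool), B, option(B)) =?= tup3(A, map(bool, option(float)), S2). Substituting into the earlier binding gives T2 := B.
Decompose tup3/3: tup3(bool, option(map(char, S2)), bool) =?= A,  B =?= map(bool, option(float)),  option(B) =?= S2.
Bind A := tup3(bool, option(map(char, S2)), bool); no other remaining equation mentions A.
Bind B := map(bool, option(float)); substituting into the remaining equation gives: option(map(bool, option(float))) =?= S2. Substituting into the earlier bindings gives T2 := map(bool, option(float)), R := map(bool, option(float)).
Bind S2 := option(map(bool, option(float))). Substituting into the earlier bindings gives S1 := option(map(char, option(map(bool, option(float))))), A := tup3(bool, option(map(char, option(map(bool, option(float))))), bool).
MGU = { S1 ↦ option(map(char, option(map(bool, option(float))))), T2 ↦ map(bool, option(float)), R ↦ map(bool, option(float)), A ↦ tup3(bool, option(map(char, option(map(bool, option(float))))), bool), B ↦ map(bool, option(float)), S2 ↦ option(map(bool, option(float))) }, so A ↦ tup3(bool, option(map(char, option(map(bool, option(float))))), bool).

tup3(bool, option(map(char, option(map(bool, option(float))))), bool)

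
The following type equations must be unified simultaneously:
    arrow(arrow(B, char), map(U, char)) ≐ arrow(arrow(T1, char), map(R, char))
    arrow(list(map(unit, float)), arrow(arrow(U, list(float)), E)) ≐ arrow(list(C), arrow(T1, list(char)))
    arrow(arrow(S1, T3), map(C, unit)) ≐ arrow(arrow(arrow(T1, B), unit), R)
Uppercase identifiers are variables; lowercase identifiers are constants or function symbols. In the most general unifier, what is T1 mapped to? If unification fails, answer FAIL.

Decompose arrow/2: arrow(B, char) ≐ arrow(T1, char),  map(U, char) ≐ map(R, char).
Decompose arrow/2: B ≐ T1,  char ≐ char.
Bind B := T1; substituting into the one remaining equation that mentions B gives: arrow(arrow(S1, T3), map(C, unit)) ≐ arrow(arrow(arrow(T1, T1), unit), R).
Delete trivial equation char ≐ char.
Decompose map/2: U ≐ R,  char ≐ char.
Bind U := R; substituting into the one remaining equation that mentions U gives: arrow(list(map(unit, float)), arrow(arrow(R, list(float)), E)) ≐ arrow(list(C), arrow(T1, list(char))).
Delete trivial equation char ≐ char.
Decompose arrow/2: list(map(unit, float)) ≐ list(C),  arrow(arrow(R, list(float)), E) ≐ arrow(T1, list(char)).
Decompose list/1: map(unit, float) ≐ C.
Bind C := map(unit, float); substituting into the one remaining equation that mentions C gives: arrow(arrow(S1, T3), map(map(unit, float), unit)) ≐ arrow(arrow(arrow(T1, T1), unit), R).
Decompose arrow/2: arrow(R, list(float)) ≐ T1,  E ≐ list(char).
Bind T1 := arrow(R, list(float)); substituting into the one remaining equation that mentions T1 gives: arrow(arrow(S1, T3), map(map(unit, float), unit)) ≐ arrow(arrow(arrow(arrow(R, list(float)), arrow(R, list(float))), unit), R). Substituting into the earlier binding gives B := arrow(R, list(float)).
Bind E := list(char); no other remaining equation mentions E.
Decompose arrow/2: arrow(S1, T3) ≐ arrow(arrow(arrow(R, list(float)), arrow(R, list(float))), unit),  map(map(unit, float), unit) ≐ R.
Decompose arrow/2: S1 ≐ arrow(arrow(R, list(float)), arrow(R, list(float))),  T3 ≐ unit.
Bind S1 := arrow(arrow(R, list(float)), arrow(R, list(float))); no other remaining equation mentions S1.
Bind T3 := unit; no other remaining equation mentions T3.
Bind R := map(map(unit, float), unit). Substituting into the earlier bindings gives B := arrow(map(map(unit, float), unit), list(float)), U := map(map(unit, float), unit), T1 := arrow(map(map(unit, float), unit), list(float)), S1 := arrow(arrow(map(map(unit, float), unit), list(float)), arrow(map(map(unit, float), unit), list(float))).
MGU = { B ↦ arrow(map(map(unit, float), unit), list(float)), U ↦ map(map(unit, float), unit), C ↦ map(unit, float), T1 ↦ arrow(map(map(unit, float), unit), list(float)), E ↦ list(char), S1 ↦ arrow(arrow(map(map(unit, float), unit), list(float)), arrow(map(map(unit, float), unit), list(float))), T3 ↦ unit, R ↦ map(map(unit, float), unit) }, so T1 ↦ arrow(map(map(unit, float), unit), list(float)).

arrow(map(map(unit, float), unit), list(float))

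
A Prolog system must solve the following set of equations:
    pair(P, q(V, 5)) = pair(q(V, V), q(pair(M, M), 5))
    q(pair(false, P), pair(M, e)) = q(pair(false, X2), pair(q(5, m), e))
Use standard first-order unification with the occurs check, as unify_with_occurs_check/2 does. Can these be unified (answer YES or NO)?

Decompose pair/2: P = q(V, V),  q(V, 5) = q(pair(M, M), 5).
Bind P := q(V, V); substituting into the one remaining equation that mentions P gives: q(pair(false, q(V, V)), pair(M, e)) = q(pair(false, X2), pair(q(5, m), e)).
Decompose q/2: V = pair(M, M),  5 = 5.
Bind V := pair(M, M); substituting into the one remaining equation that mentions V gives: q(pair(false, q(pair(M, M), pair(M, M))), pair(M, e)) = q(pair(false, X2), pair(q(5, m), e)). Substituting into the earlier binding gives P := q(pair(M, M), pair(M, M)).
Delete trivial equation 5 = 5.
Decompose q/2: pair(false, q(pair(M, M), pair(M, M))) = pair(false, X2),  pair(M, e) = pair(q(5, m), e).
Decompose pair/2: false = false,  q(pair(M, M), pair(M, M)) = X2.
Delete trivial equation false = false.
Bind X2 := q(pair(M, M), pair(M, M)); no other remaining equation mentions X2.
Decompose pair/2: M = q(5, m),  e = e.
Bind M := q(5, m); no other remaining equation mentions M. Substituting into the earlier bindings gives P := q(pair(q(5, m), q(5, m)), pair(q(5, m), q(5, m))), V := pair(q(5, m), q(5, m)), X2 := q(pair(q(5, m), q(5, m)), pair(q(5, m), q(5, m))).
Delete trivial equation e = e.
No equations remain and no clash or occurs-check failure arose, so a unifier exists.

YES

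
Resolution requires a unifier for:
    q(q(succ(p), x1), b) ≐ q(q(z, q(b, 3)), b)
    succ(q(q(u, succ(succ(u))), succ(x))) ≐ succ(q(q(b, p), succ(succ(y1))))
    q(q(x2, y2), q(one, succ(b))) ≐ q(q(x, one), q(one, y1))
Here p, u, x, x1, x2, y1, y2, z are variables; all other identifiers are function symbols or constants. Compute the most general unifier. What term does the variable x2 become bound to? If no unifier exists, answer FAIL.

Decompose q/2: q(succ(p), x1) ≐ q(z, q(b, 3)),  b ≐ b.
Decompose q/2: succ(p) ≐ z,  x1 ≐ q(b, 3).
Bind z := succ(p); no other remaining equation mentions z.
Bind x1 := q(b, 3); no other remaining equation mentions x1.
Delete trivial equation b ≐ b.
Decompose succ/1: q(q(u, succ(succ(u))), succ(x)) ≐ q(q(b, p), succ(succ(y1))).
Decompose q/2: q(u, succ(succ(u))) ≐ q(b, p),  succ(x) ≐ succ(succ(y1)).
Decompose q/2: u ≐ b,  succ(succ(u)) ≐ p.
Bind u := b; substituting into the one remaining equation that mentions u gives: succ(succ(b)) ≐ p.
Bind p := succ(succ(b)); no other remaining equation mentions p. Substituting into the earlier binding gives z := succ(succ(succ(b))).
Decompose succ/1: x ≐ succ(y1).
Bind x := succ(y1); substituting into the remaining equation gives: q(q(x2, y2), q(one, succ(b))) ≐ q(q(succ(y1), one), q(one, y1)).
Decompose q/2: q(x2, y2) ≐ q(succ(y1), one),  q(one, succ(b)) ≐ q(one, y1).
Decompose q/2: x2 ≐ succ(y1),  y2 ≐ one.
Bind x2 := succ(y1); no other remaining equation mentions x2.
Bind y2 := one; no other remaining equation mentions y2.
Decompose q/2: one ≐ one,  succ(b) ≐ y1.
Delete trivial equation one ≐ one.
Bind y1 := succ(b). Substituting into the earlier bindings gives x := succ(succ(b)), x2 := succ(succ(b)).
MGU = { z := succ(succ(succ(b))), x1 := q(b, 3), u := b, p := succ(succ(b)), x := succ(succ(b)), x2 := succ(succ(b)), y2 := one, y1 := succ(b) }, so x2 := succ(succ(b)).

succ(succ(b))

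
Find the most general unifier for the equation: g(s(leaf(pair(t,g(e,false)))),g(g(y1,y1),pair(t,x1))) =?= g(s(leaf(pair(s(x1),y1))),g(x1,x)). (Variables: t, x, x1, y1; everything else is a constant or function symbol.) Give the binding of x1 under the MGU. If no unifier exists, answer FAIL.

Decompose g/2: s(leaf(pair(t,g(e,false)))) =?= s(leaf(pair(s(x1),y1))),  g(g(y1,y1),pair(t,x1)) =?= g(x1,x).
Decompose s/1: leaf(pair(t,g(e,false))) =?= leaf(pair(s(x1),y1)).
Decompose leaf/1: pair(t,g(e,false)) =?= pair(s(x1),y1).
Decompose pair/2: t =?= s(x1),  g(e,false) =?= y1.
Bind t := s(x1); substituting into the one remaining equation that mentions t gives: g(g(y1,y1),pair(s(x1),x1)) =?= g(x1,x).
Bind y1 := g(e,false); substituting into the remaining equation gives: g(g(g(e,false),g(e,false)),pair(s(x1),x1)) =?= g(x1,x).
Decompose g/2: g(g(e,false),g(e,false)) =?= x1,  pair(s(x1),x1) =?= x.
Bind x1 := g(g(e,false),g(e,false)); substituting into the remaining equation gives: pair(s(g(g(e,false),g(e,false))),g(g(e,false),g(e,false))) =?= x. Substituting into the earlier binding gives t := s(g(g(e,false),g(e,false))).
Bind x := pair(s(g(g(e,false),g(e,false))),g(g(e,false),g(e,false))).
MGU = { t -> s(g(g(e,false),g(e,false))), y1 -> g(e,false), x1 -> g(g(e,false),g(e,false)), x -> pair(s(g(g(e,false),g(e,false))),g(g(e,false),g(e,false))) }, so x1 -> g(g(e,false),g(e,false)).

g(g(e,false),g(e,false))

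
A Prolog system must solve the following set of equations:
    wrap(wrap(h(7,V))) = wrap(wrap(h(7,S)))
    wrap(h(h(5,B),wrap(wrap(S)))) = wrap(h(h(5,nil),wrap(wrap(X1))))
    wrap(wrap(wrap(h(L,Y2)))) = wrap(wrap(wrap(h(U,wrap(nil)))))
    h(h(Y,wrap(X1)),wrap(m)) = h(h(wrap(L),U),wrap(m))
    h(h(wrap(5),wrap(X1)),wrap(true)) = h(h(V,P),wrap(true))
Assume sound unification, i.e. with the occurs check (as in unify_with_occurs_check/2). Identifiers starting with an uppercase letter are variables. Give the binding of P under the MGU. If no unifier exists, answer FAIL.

wrap(wrap(5))

Decompose wrap/1: wrap(h(7,V)) = wrap(h(7,S)).
Decompose wrap/1: h(7,V) = h(7,S).
Decompose h/2: 7 = 7,  V = S.
Delete trivial equation 7 = 7.
Bind V := S; substituting into the one remaining equation that mentions V gives: h(h(wrap(5),wrap(X1)),wrap(true)) = h(h(S,P),wrap(true)).
Decompose wrap/1: h(h(5,B),wrap(wrap(S))) = h(h(5,nil),wrap(wrap(X1))).
Decompose h/2: h(5,B) = h(5,nil),  wrap(wrap(S)) = wrap(wrap(X1)).
Decompose h/2: 5 = 5,  B = nil.
Delete trivial equation 5 = 5.
Bind B := nil; no other remaining equation mentions B.
Decompose wrap/1: wrap(S) = wrap(X1).
Decompose wrap/1: S = X1.
Bind S := X1; substituting into the one remaining equation that mentions S gives: h(h(wrap(5),wrap(X1)),wrap(true)) = h(h(X1,P),wrap(true)). Substituting into the earlier binding gives V := X1.
Decompose wrap/1: wrap(wrap(h(L,Y2))) = wrap(wrap(h(U,wrap(nil)))).
Decompose wrap/1: wrap(h(L,Y2)) = wrap(h(U,wrap(nil))).
Decompose wrap/1: h(L,Y2) = h(U,wrap(nil)).
Decompose h/2: L = U,  Y2 = wrap(nil).
Bind L := U; substituting into the one remaining equation that mentions L gives: h(h(Y,wrap(X1)),wrap(m)) = h(h(wrap(U),U),wrap(m)).
Bind Y2 := wrap(nil); no other remaining equation mentions Y2.
Decompose h/2: h(Y,wrap(X1)) = h(wrap(U),U),  wrap(m) = wrap(m).
Decompose h/2: Y = wrap(U),  wrap(X1) = U.
Bind Y := wrap(U); no other remaining equation mentions Y.
Bind U := wrap(X1); no other remaining equation mentions U. Substituting into the earlier bindings gives L := wrap(X1), Y := wrap(wrap(X1)).
Delete trivial equation wrap(m) = wrap(m).
Decompose h/2: h(wrap(5),wrap(X1)) = h(X1,P),  wrap(true) = wrap(true).
Decompose h/2: wrap(5) = X1,  wrap(X1) = P.
Bind X1 := wrap(5); substituting into the one remaining equation that mentions X1 gives: wrap(wrap(5)) = P. Substituting into the earlier bindings gives V := wrap(5), S := wrap(5), L := wrap(wrap(5)), Y := wrap(wrap(wrap(5))), U := wrap(wrap(5)).
Bind P := wrap(wrap(5)); no other remaining equation mentions P.
Delete trivial equation wrap(true) = wrap(true).
MGU = { V = wrap(5), B = nil, S = wrap(5), L = wrap(wrap(5)), Y2 = wrap(nil), Y = wrap(wrap(wrap(5))), U = wrap(wrap(5)), X1 = wrap(5), P = wrap(wrap(5)) }, so P = wrap(wrap(5)).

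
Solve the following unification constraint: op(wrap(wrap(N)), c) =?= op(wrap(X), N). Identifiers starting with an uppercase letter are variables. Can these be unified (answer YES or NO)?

Decompose op/2: wrap(wrap(N)) =?= wrap(X),  c =?= N.
Decompose wrap/1: wrap(N) =?= X.
Bind X := wrap(N); no other remaining equation mentions X.
Bind N := c. Substituting into the earlier binding gives X := wrap(c).
No equations remain and no clash or occurs-check failure arose, so a unifier exists.

YES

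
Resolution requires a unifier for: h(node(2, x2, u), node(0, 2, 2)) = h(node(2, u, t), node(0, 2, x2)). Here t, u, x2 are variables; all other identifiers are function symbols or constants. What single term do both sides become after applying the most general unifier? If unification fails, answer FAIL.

h(node(2, 2, 2), node(0, 2, 2))

Decompose h/2: node(2, x2, u) = node(2, u, t),  node(0, 2, 2) = node(0, 2, x2).
Decompose node/3: 2 = 2,  x2 = u,  u = t.
Delete trivial equation 2 = 2.
Bind x2 := u; substituting into the one remaining equation that mentions x2 gives: node(0, 2, 2) = node(0, 2, u).
Bind u := t; substituting into the remaining equation gives: node(0, 2, 2) = node(0, 2, t). Substituting into the earlier binding gives x2 := t.
Decompose node/3: 0 = 0,  2 = 2,  2 = t.
Delete trivial equation 0 = 0.
Delete trivial equation 2 = 2.
Bind t := 2. Substituting into the earlier bindings gives x2 := 2, u := 2.
Applying the MGU to either side gives h(node(2, 2, 2), node(0, 2, 2)).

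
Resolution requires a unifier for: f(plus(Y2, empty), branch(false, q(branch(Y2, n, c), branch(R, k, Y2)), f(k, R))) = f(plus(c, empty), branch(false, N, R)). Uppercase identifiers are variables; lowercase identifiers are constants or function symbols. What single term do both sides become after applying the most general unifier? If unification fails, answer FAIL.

Decompose f/2: plus(Y2, empty) = plus(c, empty),  branch(false, q(branch(Y2, n, c), branch(R, k, Y2)), f(k, R)) = branch(false, N, R).
Decompose plus/2: Y2 = c,  empty = empty.
Bind Y2 := c; substituting into the one remaining equation that mentions Y2 gives: branch(false, q(branch(c, n, c), branch(R, k, c)), f(k, R)) = branch(false, N, R).
Delete trivial equation empty = empty.
Decompose branch/3: false = false,  q(branch(c, n, c), branch(R, k, c)) = N,  f(k, R) = R.
Delete trivial equation false = false.
Bind N := q(branch(c, n, c), branch(R, k, c)); no other remaining equation mentions N.
Occurs check fails: R occurs in f(k, R); the equation R = f(k, R) has no finite solution.

FAIL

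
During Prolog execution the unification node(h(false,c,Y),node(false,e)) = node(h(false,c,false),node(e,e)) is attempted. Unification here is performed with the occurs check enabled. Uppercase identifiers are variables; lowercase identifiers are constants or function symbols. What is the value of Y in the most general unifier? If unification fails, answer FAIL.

Decompose node/2: h(false,c,Y) = h(false,c,false),  node(false,e) = node(e,e).
Decompose h/3: false = false,  c = c,  Y = false.
Delete trivial equation false = false.
Delete trivial equation c = c.
Bind Y := false; no other remaining equation mentions Y.
Decompose node/2: false = e,  e = e.
Clash: constants false and e differ; no unifier exists.

FAIL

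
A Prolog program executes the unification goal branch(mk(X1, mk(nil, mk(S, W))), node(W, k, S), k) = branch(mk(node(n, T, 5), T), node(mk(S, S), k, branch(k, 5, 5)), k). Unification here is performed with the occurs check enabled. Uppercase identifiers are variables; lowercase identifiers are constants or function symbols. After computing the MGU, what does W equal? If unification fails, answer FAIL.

mk(branch(k, 5, 5), branch(k, 5, 5))

Decompose branch/3: mk(X1, mk(nil, mk(S, W))) = mk(node(n, T, 5), T),  node(W, k, S) = node(mk(S, S), k, branch(k, 5, 5)),  k = k.
Decompose mk/2: X1 = node(n, T, 5),  mk(nil, mk(S, W)) = T.
Bind X1 := node(n, T, 5); no other remaining equation mentions X1.
Bind T := mk(nil, mk(S, W)); no other remaining equation mentions T. Substituting into the earlier binding gives X1 := node(n, mk(nil, mk(S, W)), 5).
Decompose node/3: W = mk(S, S),  k = k,  S = branch(k, 5, 5).
Bind W := mk(S, S); no other remaining equation mentions W. Substituting into the earlier bindings gives X1 := node(n, mk(nil, mk(S, mk(S, S))), 5), T := mk(nil, mk(S, mk(S, S))).
Delete trivial equation k = k.
Bind S := branch(k, 5, 5); no other remaining equation mentions S. Substituting into the earlier bindings gives X1 := node(n, mk(nil, mk(branch(k, 5, 5), mk(branch(k, 5, 5), branch(k, 5, 5)))), 5), T := mk(nil, mk(branch(k, 5, 5), mk(branch(k, 5, 5), branch(k, 5, 5)))), W := mk(branch(k, 5, 5), branch(k, 5, 5)).
Delete trivial equation k = k.
MGU = { X1 = node(n, mk(nil, mk(branch(k, 5, 5), mk(branch(k, 5, 5), branch(k, 5, 5)))), 5), T = mk(nil, mk(branch(k, 5, 5), mk(branch(k, 5, 5), branch(k, 5, 5)))), W = mk(branch(k, 5, 5), branch(k, 5, 5)), S = branch(k, 5, 5) }, so W = mk(branch(k, 5, 5), branch(k, 5, 5)).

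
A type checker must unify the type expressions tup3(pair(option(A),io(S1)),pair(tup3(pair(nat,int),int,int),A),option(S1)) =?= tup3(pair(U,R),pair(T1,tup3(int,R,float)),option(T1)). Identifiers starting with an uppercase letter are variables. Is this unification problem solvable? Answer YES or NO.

Decompose tup3/3: pair(option(A),io(S1)) =?= pair(U,R),  pair(tup3(pair(nat,int),int,int),A) =?= pair(T1,tup3(int,R,float)),  option(S1) =?= option(T1).
Decompose pair/2: option(A) =?= U,  io(S1) =?= R.
Bind U := option(A); no other remaining equation mentions U.
Bind R := io(S1); substituting into the one remaining equation that mentions R gives: pair(tup3(pair(nat,int),int,int),A) =?= pair(T1,tup3(int,io(S1),float)).
Decompose pair/2: tup3(pair(nat,int),int,int) =?= T1,  A =?= tup3(int,io(S1),float).
Bind T1 := tup3(pair(nat,int),int,int); substituting into the one remaining equation that mentions T1 gives: option(S1) =?= option(tup3(pair(nat,int),int,int)).
Bind A := tup3(int,io(S1),float); no other remaining equation mentions A. Substituting into the earlier binding gives U := option(tup3(int,io(S1),float)).
Decompose option/1: S1 =?= tup3(pair(nat,int),int,int).
Bind S1 := tup3(pair(nat,int),int,int). Substituting into the earlier bindings gives U := option(tup3(int,io(tup3(pair(nat,int),int,int)),float)), R := io(tup3(pair(nat,int),int,int)), A := tup3(int,io(tup3(pair(nat,int),int,int)),float).
No equations remain and no clash or occurs-check failure arose, so a unifier exists.

YES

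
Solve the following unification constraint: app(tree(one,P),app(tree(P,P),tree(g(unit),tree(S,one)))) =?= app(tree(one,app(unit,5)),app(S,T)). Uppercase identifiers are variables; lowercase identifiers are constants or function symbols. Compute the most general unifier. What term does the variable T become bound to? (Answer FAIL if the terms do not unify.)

tree(g(unit),tree(tree(app(unit,5),app(unit,5)),one))

Decompose app/2: tree(one,P) =?= tree(one,app(unit,5)),  app(tree(P,P),tree(g(unit),tree(S,one))) =?= app(S,T).
Decompose tree/2: one =?= one,  P =?= app(unit,5).
Delete trivial equation one =?= one.
Bind P := app(unit,5); substituting into the remaining equation gives: app(tree(app(unit,5),app(unit,5)),tree(g(unit),tree(S,one))) =?= app(S,T).
Decompose app/2: tree(app(unit,5),app(unit,5)) =?= S,  tree(g(unit),tree(S,one)) =?= T.
Bind S := tree(app(unit,5),app(unit,5)); substituting into the remaining equation gives: tree(g(unit),tree(tree(app(unit,5),app(unit,5)),one)) =?= T.
Bind T := tree(g(unit),tree(tree(app(unit,5),app(unit,5)),one)).
MGU = { P ↦ app(unit,5), S ↦ tree(app(unit,5),app(unit,5)), T ↦ tree(g(unit),tree(tree(app(unit,5),app(unit,5)),one)) }, so T ↦ tree(g(unit),tree(tree(app(unit,5),app(unit,5)),one)).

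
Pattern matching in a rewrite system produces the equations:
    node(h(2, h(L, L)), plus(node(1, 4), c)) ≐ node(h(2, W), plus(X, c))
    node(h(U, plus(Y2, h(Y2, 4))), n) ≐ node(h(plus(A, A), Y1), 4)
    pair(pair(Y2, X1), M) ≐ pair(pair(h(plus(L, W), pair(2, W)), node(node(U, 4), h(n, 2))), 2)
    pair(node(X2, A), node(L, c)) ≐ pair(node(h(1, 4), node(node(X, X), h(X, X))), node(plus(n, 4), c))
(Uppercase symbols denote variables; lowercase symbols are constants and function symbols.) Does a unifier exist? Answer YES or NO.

Decompose node/2: h(2, h(L, L)) ≐ h(2, W),  plus(node(1, 4), c) ≐ plus(X, c).
Decompose h/2: 2 ≐ 2,  h(L, L) ≐ W.
Delete trivial equation 2 ≐ 2.
Bind W := h(L, L); substituting into the one remaining equation that mentions W gives: pair(pair(Y2, X1), M) ≐ pair(pair(h(plus(L, h(L, L)), pair(2, h(L, L))), node(node(U, 4), h(n, 2))), 2).
Decompose plus/2: node(1, 4) ≐ X,  c ≐ c.
Bind X := node(1, 4); substituting into the one remaining equation that mentions X gives: pair(node(X2, A), node(L, c)) ≐ pair(node(h(1, 4), node(node(node(1, 4), node(1, 4)), h(node(1, 4), node(1, 4)))), node(plus(n, 4), c)).
Delete trivial equation c ≐ c.
Decompose node/2: h(U, plus(Y2, h(Y2, 4))) ≐ h(plus(A, A), Y1),  n ≐ 4.
Decompose h/2: U ≐ plus(A, A),  plus(Y2, h(Y2, 4)) ≐ Y1.
Bind U := plus(A, A); substituting into the one remaining equation that mentions U gives: pair(pair(Y2, X1), M) ≐ pair(pair(h(plus(L, h(L, L)), pair(2, h(L, L))), node(node(plus(A, A), 4), h(n, 2))), 2).
Bind Y1 := plus(Y2, h(Y2, 4)); no other remaining equation mentions Y1.
Clash: constants n and 4 differ; no unifier exists.

NO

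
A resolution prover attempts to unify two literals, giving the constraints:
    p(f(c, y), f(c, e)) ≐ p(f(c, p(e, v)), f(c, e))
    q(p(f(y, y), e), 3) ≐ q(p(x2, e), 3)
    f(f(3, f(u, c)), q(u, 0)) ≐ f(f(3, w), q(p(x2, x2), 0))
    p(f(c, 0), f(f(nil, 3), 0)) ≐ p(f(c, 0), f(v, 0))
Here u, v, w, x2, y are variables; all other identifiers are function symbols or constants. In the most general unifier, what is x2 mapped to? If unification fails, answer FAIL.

Decompose p/2: f(c, y) ≐ f(c, p(e, v)),  f(c, e) ≐ f(c, e).
Decompose f/2: c ≐ c,  y ≐ p(e, v).
Delete trivial equation c ≐ c.
Bind y := p(e, v); substituting into the one remaining equation that mentions y gives: q(p(f(p(e, v), p(e, v)), e), 3) ≐ q(p(x2, e), 3).
Delete trivial equation f(c, e) ≐ f(c, e).
Decompose q/2: p(f(p(e, v), p(e, v)), e) ≐ p(x2, e),  3 ≐ 3.
Decompose p/2: f(p(e, v), p(e, v)) ≐ x2,  e ≐ e.
Bind x2 := f(p(e, v), p(e, v)); substituting into the one remaining equation that mentions x2 gives: f(f(3, f(u, c)), q(u, 0)) ≐ f(f(3, w), q(p(f(p(e, v), p(e, v)), f(p(e, v), p(e, v))), 0)).
Delete trivial equation e ≐ e.
Delete trivial equation 3 ≐ 3.
Decompose f/2: f(3, f(u, c)) ≐ f(3, w),  q(u, 0) ≐ q(p(f(p(e, v), p(e, v)), f(p(e, v), p(e, v))), 0).
Decompose f/2: 3 ≐ 3,  f(u, c) ≐ w.
Delete trivial equation 3 ≐ 3.
Bind w := f(u, c); no other remaining equation mentions w.
Decompose q/2: u ≐ p(f(p(e, v), p(e, v)), f(p(e, v), p(e, v))),  0 ≐ 0.
Bind u := p(f(p(e, v), p(e, v)), f(p(e, v), p(e, v))); no other remaining equation mentions u. Substituting into the earlier binding gives w := f(p(f(p(e, v), p(e, v)), f(p(e, v), p(e, v))), c).
Delete trivial equation 0 ≐ 0.
Decompose p/2: f(c, 0) ≐ f(c, 0),  f(f(nil, 3), 0) ≐ f(v, 0).
Delete trivial equation f(c, 0) ≐ f(c, 0).
Decompose f/2: f(nil, 3) ≐ v,  0 ≐ 0.
Bind v := f(nil, 3); no other remaining equation mentions v. Substituting into the earlier bindings gives y := p(e, f(nil, 3)), x2 := f(p(e, f(nil, 3)), p(e, f(nil, 3))), w := f(p(f(p(e, f(nil, 3)), p(e, f(nil, 3))), f(p(e, f(nil, 3)), p(e, f(nil, 3)))), c), u := p(f(p(e, f(nil, 3)), p(e, f(nil, 3))), f(p(e, f(nil, 3)), p(e, f(nil, 3)))).
Delete trivial equation 0 ≐ 0.
MGU = { y -> p(e, f(nil, 3)), x2 -> f(p(e, f(nil, 3)), p(e, f(nil, 3))), w -> f(p(f(p(e, f(nil, 3)), p(e, f(nil, 3))), f(p(e, f(nil, 3)), p(e, f(nil, 3)))), c), u -> p(f(p(e, f(nil, 3)), p(e, f(nil, 3))), f(p(e, f(nil, 3)), p(e, f(nil, 3)))), v -> f(nil, 3) }, so x2 -> f(p(e, f(nil, 3)), p(e, f(nil, 3))).

f(p(e, f(nil, 3)), p(e, f(nil, 3)))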